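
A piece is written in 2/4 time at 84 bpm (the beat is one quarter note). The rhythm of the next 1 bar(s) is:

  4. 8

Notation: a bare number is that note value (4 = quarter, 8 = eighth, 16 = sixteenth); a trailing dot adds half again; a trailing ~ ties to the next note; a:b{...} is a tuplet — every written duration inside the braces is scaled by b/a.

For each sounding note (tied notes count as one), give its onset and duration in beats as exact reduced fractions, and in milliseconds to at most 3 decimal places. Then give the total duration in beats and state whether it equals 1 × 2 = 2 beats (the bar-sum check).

1) 0.0ms=0b +1071.429ms=3/2b
2) 1071.429ms=3/2b +357.143ms=1/2b
Σ=2b of 2 (84bpm 2/4) — PASS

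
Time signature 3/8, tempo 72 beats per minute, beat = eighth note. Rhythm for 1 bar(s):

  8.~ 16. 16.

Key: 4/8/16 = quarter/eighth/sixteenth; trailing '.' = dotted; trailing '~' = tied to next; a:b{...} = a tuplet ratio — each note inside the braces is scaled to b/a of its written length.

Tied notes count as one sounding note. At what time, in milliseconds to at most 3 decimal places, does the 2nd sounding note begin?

note 2 onset = 9/4b = 1875.0ms

1. 0.0ms @ 0 + 1875.0ms (9/4)
2. 1875.0ms @ 9/4 + 625.0ms (3/4)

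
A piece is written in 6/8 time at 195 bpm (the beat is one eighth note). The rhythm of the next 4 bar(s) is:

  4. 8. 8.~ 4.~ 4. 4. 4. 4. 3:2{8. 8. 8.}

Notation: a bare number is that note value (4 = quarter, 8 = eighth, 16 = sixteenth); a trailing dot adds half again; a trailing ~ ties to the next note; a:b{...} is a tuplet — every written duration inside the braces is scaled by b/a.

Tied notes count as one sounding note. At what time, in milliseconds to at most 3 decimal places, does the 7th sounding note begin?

1. 0.0ms @ 0 + 923.077ms (3)
2. 923.077ms @ 3 + 461.538ms (3/2)
3. 1384.615ms @ 9/2 + 2307.692ms (15/2)
4. 3692.308ms @ 12 + 923.077ms (3)
5. 4615.385ms @ 15 + 923.077ms (3)
6. 5538.462ms @ 18 + 923.077ms (3)
7. 6461.538ms @ 21 + 307.692ms (1)
8. 6769.231ms @ 22 + 307.692ms (1)
9. 7076.923ms @ 23 + 307.692ms (1)

note 7 onset = 21b = 6461.538ms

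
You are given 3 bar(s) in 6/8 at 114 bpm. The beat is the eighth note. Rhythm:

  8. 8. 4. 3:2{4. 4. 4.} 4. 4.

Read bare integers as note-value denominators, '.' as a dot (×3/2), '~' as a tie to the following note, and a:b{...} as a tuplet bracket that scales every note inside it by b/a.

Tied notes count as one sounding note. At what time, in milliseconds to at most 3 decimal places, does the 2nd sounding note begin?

note 2 onset = 3/2b = 789.474ms

1. 0.0ms @ 0 + 789.474ms (3/2)
2. 789.474ms @ 3/2 + 789.474ms (3/2)
3. 1578.947ms @ 3 + 1578.947ms (3)
4. 3157.895ms @ 6 + 1052.632ms (2)
5. 4210.526ms @ 8 + 1052.632ms (2)
6. 5263.158ms @ 10 + 1052.632ms (2)
7. 6315.789ms @ 12 + 1578.947ms (3)
8. 7894.737ms @ 15 + 1578.947ms (3)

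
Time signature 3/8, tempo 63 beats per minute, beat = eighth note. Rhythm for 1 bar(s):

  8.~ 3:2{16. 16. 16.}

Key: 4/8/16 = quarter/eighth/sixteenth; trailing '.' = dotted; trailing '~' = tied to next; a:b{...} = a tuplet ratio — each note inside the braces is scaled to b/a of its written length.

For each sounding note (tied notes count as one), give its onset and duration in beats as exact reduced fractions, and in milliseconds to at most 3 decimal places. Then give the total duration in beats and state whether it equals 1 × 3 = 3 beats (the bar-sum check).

1) 0.0ms=0b +1904.762ms=2b
2) 1904.762ms=2b +476.19ms=1/2b
3) 2380.952ms=5/2b +476.19ms=1/2b
Σ=3b of 3 (63bpm 3/8) — PASS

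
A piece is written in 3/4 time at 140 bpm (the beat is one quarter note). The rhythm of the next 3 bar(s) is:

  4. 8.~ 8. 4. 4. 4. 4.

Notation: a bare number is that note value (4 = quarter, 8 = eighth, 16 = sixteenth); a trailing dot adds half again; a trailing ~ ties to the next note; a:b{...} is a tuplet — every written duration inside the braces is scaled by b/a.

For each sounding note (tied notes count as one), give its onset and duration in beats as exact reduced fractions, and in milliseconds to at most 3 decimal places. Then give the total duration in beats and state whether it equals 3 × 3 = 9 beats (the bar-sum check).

1) 0.0ms=0b +642.857ms=3/2b
2) 642.857ms=3/2b +642.857ms=3/2b
3) 1285.714ms=3b +642.857ms=3/2b
4) 1928.571ms=9/2b +642.857ms=3/2b
5) 2571.429ms=6b +642.857ms=3/2b
6) 3214.286ms=15/2b +642.857ms=3/2b
Σ=9b of 9 (140bpm 3/4) — PASS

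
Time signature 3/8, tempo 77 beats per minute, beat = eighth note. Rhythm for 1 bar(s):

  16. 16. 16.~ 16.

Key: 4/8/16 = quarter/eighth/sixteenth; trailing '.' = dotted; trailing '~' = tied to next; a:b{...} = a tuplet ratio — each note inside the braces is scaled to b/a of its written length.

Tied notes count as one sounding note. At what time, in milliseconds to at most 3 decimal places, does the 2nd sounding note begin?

note 2 onset = 3/4b = 584.416ms

1. 0.0ms @ 0 + 584.416ms (3/4)
2. 584.416ms @ 3/4 + 584.416ms (3/4)
3. 1168.831ms @ 3/2 + 1168.831ms (3/2)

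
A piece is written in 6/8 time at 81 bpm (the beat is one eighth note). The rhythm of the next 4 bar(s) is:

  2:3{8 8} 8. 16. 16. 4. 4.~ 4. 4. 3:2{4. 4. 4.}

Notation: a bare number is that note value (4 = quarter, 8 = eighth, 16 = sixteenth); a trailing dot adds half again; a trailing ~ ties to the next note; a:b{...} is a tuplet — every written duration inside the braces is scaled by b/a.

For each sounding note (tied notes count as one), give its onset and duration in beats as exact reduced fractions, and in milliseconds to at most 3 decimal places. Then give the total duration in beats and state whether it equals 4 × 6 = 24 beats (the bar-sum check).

1) 0.0ms=0b +1111.111ms=3/2b
2) 1111.111ms=3/2b +1111.111ms=3/2b
3) 2222.222ms=3b +1111.111ms=3/2b
4) 3333.333ms=9/2b +555.556ms=3/4b
5) 3888.889ms=21/4b +555.556ms=3/4b
6) 4444.444ms=6b +2222.222ms=3b
7) 6666.667ms=9b +4444.444ms=6b
8) 11111.111ms=15b +2222.222ms=3b
9) 13333.333ms=18b +1481.481ms=2b
10) 14814.815ms=20b +1481.481ms=2b
11) 16296.296ms=22b +1481.481ms=2b
Σ=24b of 24 (81bpm 6/8) — PASS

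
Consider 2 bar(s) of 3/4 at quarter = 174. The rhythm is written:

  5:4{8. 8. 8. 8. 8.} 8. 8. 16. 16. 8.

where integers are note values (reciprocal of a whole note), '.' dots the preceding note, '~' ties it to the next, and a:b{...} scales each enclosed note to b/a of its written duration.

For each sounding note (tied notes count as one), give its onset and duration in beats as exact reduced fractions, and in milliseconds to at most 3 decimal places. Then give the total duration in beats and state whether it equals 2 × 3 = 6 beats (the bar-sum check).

1) 0.0ms=0b +206.897ms=3/5b
2) 206.897ms=3/5b +206.897ms=3/5b
3) 413.793ms=6/5b +206.897ms=3/5b
4) 620.69ms=9/5b +206.897ms=3/5b
5) 827.586ms=12/5b +206.897ms=3/5b
6) 1034.483ms=3b +258.621ms=3/4b
7) 1293.103ms=15/4b +258.621ms=3/4b
8) 1551.724ms=9/2b +129.31ms=3/8b
9) 1681.034ms=39/8b +129.31ms=3/8b
10) 1810.345ms=21/4b +258.621ms=3/4b
Σ=6b of 6 (174bpm 3/4) — PASS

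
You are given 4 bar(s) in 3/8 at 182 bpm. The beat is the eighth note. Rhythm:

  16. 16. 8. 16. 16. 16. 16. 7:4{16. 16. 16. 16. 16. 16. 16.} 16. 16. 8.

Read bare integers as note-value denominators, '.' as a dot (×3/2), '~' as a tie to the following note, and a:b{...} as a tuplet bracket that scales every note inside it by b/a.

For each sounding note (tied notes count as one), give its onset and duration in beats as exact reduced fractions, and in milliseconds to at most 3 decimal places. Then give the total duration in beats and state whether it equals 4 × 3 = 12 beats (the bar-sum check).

1) 0.0ms=0b +247.253ms=3/4b
2) 247.253ms=3/4b +247.253ms=3/4b
3) 494.505ms=3/2b +494.505ms=3/2b
4) 989.011ms=3b +247.253ms=3/4b
5) 1236.264ms=15/4b +247.253ms=3/4b
6) 1483.516ms=9/2b +247.253ms=3/4b
7) 1730.769ms=21/4b +247.253ms=3/4b
8) 1978.022ms=6b +141.287ms=3/7b
9) 2119.309ms=45/7b +141.287ms=3/7b
10) 2260.597ms=48/7b +141.287ms=3/7b
11) 2401.884ms=51/7b +141.287ms=3/7b
12) 2543.171ms=54/7b +141.287ms=3/7b
13) 2684.458ms=57/7b +141.287ms=3/7b
14) 2825.746ms=60/7b +141.287ms=3/7b
15) 2967.033ms=9b +247.253ms=3/4b
16) 3214.286ms=39/4b +247.253ms=3/4b
17) 3461.538ms=21/2b +494.505ms=3/2b
Σ=12b of 12 (182bpm 3/8) — PASS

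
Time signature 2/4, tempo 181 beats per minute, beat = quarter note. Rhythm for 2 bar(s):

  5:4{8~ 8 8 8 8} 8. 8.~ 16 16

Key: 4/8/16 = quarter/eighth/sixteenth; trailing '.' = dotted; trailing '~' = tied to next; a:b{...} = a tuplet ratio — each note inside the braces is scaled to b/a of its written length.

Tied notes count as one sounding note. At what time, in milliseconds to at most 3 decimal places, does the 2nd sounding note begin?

note 2 onset = 4/5b = 265.193ms

1. 0.0ms @ 0 + 265.193ms (4/5)
2. 265.193ms @ 4/5 + 132.597ms (2/5)
3. 397.79ms @ 6/5 + 132.597ms (2/5)
4. 530.387ms @ 8/5 + 132.597ms (2/5)
5. 662.983ms @ 2 + 248.619ms (3/4)
6. 911.602ms @ 11/4 + 331.492ms (1)
7. 1243.094ms @ 15/4 + 82.873ms (1/4)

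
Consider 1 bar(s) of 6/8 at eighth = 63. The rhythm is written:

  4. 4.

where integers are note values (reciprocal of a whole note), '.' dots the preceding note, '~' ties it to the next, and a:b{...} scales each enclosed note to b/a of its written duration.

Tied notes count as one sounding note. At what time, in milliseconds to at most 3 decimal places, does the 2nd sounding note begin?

note 2 onset = 3b = 2857.143ms

1. 0.0ms @ 0 + 2857.143ms (3)
2. 2857.143ms @ 3 + 2857.143ms (3)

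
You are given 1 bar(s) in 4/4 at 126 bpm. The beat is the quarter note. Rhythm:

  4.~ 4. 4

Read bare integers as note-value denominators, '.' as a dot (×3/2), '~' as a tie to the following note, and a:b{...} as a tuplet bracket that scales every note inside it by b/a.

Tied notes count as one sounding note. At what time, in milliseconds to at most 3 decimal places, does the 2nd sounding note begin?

note 2 onset = 3b = 1428.571ms

1. 0.0ms @ 0 + 1428.571ms (3)
2. 1428.571ms @ 3 + 476.19ms (1)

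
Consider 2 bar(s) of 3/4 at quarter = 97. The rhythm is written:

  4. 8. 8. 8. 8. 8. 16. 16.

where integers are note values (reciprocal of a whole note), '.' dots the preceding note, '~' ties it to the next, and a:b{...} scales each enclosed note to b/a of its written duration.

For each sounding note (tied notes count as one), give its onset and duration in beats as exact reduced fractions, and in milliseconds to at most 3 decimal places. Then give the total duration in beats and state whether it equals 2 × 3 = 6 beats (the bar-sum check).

1) 0.0ms=0b +927.835ms=3/2b
2) 927.835ms=3/2b +463.918ms=3/4b
3) 1391.753ms=9/4b +463.918ms=3/4b
4) 1855.67ms=3b +463.918ms=3/4b
5) 2319.588ms=15/4b +463.918ms=3/4b
6) 2783.505ms=9/2b +463.918ms=3/4b
7) 3247.423ms=21/4b +231.959ms=3/8b
8) 3479.381ms=45/8b +231.959ms=3/8b
Σ=6b of 6 (97bpm 3/4) — PASS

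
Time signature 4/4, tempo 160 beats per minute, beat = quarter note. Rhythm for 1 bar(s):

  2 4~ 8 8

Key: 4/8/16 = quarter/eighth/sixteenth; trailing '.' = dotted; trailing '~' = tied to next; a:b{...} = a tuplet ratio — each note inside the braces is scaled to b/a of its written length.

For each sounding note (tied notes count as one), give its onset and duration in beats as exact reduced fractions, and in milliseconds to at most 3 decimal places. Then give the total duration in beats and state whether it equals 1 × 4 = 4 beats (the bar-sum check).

1) 0.0ms=0b +750.0ms=2b
2) 750.0ms=2b +562.5ms=3/2b
3) 1312.5ms=7/2b +187.5ms=1/2b
Σ=4b of 4 (160bpm 4/4) — PASS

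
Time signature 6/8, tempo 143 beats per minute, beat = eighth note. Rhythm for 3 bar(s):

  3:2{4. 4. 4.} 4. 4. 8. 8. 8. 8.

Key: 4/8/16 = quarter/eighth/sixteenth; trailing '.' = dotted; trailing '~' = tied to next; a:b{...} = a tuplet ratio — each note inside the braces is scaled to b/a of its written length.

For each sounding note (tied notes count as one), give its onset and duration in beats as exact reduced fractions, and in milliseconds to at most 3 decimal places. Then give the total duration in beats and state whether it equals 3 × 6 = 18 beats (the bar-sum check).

1) 0.0ms=0b +839.161ms=2b
2) 839.161ms=2b +839.161ms=2b
3) 1678.322ms=4b +839.161ms=2b
4) 2517.483ms=6b +1258.741ms=3b
5) 3776.224ms=9b +1258.741ms=3b
6) 5034.965ms=12b +629.371ms=3/2b
7) 5664.336ms=27/2b +629.371ms=3/2b
8) 6293.706ms=15b +629.371ms=3/2b
9) 6923.077ms=33/2b +629.371ms=3/2b
Σ=18b of 18 (143bpm 6/8) — PASS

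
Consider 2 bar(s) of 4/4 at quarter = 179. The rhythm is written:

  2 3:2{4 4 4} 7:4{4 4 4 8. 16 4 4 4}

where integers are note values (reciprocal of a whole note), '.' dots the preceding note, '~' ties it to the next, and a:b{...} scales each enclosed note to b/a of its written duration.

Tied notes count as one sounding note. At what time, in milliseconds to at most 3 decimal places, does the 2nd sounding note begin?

note 2 onset = 2b = 670.391ms

1. 0.0ms @ 0 + 670.391ms (2)
2. 670.391ms @ 2 + 223.464ms (2/3)
3. 893.855ms @ 8/3 + 223.464ms (2/3)
4. 1117.318ms @ 10/3 + 223.464ms (2/3)
5. 1340.782ms @ 4 + 191.54ms (4/7)
6. 1532.322ms @ 32/7 + 191.54ms (4/7)
7. 1723.863ms @ 36/7 + 191.54ms (4/7)
8. 1915.403ms @ 40/7 + 143.655ms (3/7)
9. 2059.058ms @ 43/7 + 47.885ms (1/7)
10. 2106.943ms @ 44/7 + 191.54ms (4/7)
11. 2298.484ms @ 48/7 + 191.54ms (4/7)
12. 2490.024ms @ 52/7 + 191.54ms (4/7)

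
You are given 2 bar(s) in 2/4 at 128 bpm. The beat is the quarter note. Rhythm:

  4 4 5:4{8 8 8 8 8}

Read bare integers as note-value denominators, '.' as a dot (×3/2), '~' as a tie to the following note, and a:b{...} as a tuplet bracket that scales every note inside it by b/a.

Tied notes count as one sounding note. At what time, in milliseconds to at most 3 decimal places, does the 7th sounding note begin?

1. 0.0ms @ 0 + 468.75ms (1)
2. 468.75ms @ 1 + 468.75ms (1)
3. 937.5ms @ 2 + 187.5ms (2/5)
4. 1125.0ms @ 12/5 + 187.5ms (2/5)
5. 1312.5ms @ 14/5 + 187.5ms (2/5)
6. 1500.0ms @ 16/5 + 187.5ms (2/5)
7. 1687.5ms @ 18/5 + 187.5ms (2/5)

note 7 onset = 18/5b = 1687.5ms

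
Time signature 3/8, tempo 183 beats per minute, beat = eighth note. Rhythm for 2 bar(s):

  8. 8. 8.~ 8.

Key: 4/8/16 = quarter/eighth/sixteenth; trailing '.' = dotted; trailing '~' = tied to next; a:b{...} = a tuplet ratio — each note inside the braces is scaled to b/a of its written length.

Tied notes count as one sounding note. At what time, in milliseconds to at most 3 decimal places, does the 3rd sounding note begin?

1. 0.0ms @ 0 + 491.803ms (3/2)
2. 491.803ms @ 3/2 + 491.803ms (3/2)
3. 983.607ms @ 3 + 983.607ms (3)

note 3 onset = 3b = 983.607ms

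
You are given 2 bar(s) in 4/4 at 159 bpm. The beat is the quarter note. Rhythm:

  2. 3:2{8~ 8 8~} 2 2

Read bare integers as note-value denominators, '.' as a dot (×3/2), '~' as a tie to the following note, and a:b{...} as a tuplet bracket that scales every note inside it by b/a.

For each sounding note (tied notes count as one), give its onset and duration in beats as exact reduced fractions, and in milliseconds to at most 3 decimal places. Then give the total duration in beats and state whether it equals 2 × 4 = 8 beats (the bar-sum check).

1) 0.0ms=0b +1132.075ms=3b
2) 1132.075ms=3b +251.572ms=2/3b
3) 1383.648ms=11/3b +880.503ms=7/3b
4) 2264.151ms=6b +754.717ms=2b
Σ=8b of 8 (159bpm 4/4) — PASS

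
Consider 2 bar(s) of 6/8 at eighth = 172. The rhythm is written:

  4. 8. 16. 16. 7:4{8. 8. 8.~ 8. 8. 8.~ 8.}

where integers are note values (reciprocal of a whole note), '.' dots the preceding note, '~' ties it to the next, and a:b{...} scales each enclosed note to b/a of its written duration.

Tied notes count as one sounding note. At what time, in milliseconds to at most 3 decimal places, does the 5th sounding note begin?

note 5 onset = 6b = 2093.023ms

1. 0.0ms @ 0 + 1046.512ms (3)
2. 1046.512ms @ 3 + 523.256ms (3/2)
3. 1569.767ms @ 9/2 + 261.628ms (3/4)
4. 1831.395ms @ 21/4 + 261.628ms (3/4)
5. 2093.023ms @ 6 + 299.003ms (6/7)
6. 2392.027ms @ 48/7 + 299.003ms (6/7)
7. 2691.03ms @ 54/7 + 598.007ms (12/7)
8. 3289.037ms @ 66/7 + 299.003ms (6/7)
9. 3588.04ms @ 72/7 + 598.007ms (12/7)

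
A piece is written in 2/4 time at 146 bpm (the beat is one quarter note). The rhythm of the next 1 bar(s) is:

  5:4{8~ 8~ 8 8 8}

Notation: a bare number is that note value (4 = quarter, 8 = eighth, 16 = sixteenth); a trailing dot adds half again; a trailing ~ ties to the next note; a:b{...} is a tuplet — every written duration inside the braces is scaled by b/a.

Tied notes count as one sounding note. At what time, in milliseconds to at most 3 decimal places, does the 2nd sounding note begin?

note 2 onset = 6/5b = 493.151ms

1. 0.0ms @ 0 + 493.151ms (6/5)
2. 493.151ms @ 6/5 + 164.384ms (2/5)
3. 657.534ms @ 8/5 + 164.384ms (2/5)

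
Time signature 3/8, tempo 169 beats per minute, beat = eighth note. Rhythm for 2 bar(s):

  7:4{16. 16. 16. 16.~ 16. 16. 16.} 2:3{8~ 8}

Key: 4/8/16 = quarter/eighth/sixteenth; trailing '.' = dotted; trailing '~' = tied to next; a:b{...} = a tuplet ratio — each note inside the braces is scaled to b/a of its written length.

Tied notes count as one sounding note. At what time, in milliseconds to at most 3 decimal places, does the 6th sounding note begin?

1. 0.0ms @ 0 + 152.156ms (3/7)
2. 152.156ms @ 3/7 + 152.156ms (3/7)
3. 304.311ms @ 6/7 + 152.156ms (3/7)
4. 456.467ms @ 9/7 + 304.311ms (6/7)
5. 760.778ms @ 15/7 + 152.156ms (3/7)
6. 912.933ms @ 18/7 + 152.156ms (3/7)
7. 1065.089ms @ 3 + 1065.089ms (3)

note 6 onset = 18/7b = 912.933ms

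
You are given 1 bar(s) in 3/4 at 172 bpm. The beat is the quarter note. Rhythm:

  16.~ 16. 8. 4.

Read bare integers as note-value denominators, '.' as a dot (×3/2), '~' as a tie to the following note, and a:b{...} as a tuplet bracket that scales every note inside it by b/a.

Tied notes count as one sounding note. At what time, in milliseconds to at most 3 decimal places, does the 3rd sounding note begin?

1. 0.0ms @ 0 + 261.628ms (3/4)
2. 261.628ms @ 3/4 + 261.628ms (3/4)
3. 523.256ms @ 3/2 + 523.256ms (3/2)

note 3 onset = 3/2b = 523.256ms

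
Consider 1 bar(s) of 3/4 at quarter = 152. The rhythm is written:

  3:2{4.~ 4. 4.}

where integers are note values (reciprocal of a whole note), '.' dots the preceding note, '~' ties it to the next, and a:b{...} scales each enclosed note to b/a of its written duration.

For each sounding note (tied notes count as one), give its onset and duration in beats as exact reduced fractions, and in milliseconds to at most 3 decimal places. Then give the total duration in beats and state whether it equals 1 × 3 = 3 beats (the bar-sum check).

1) 0.0ms=0b +789.474ms=2b
2) 789.474ms=2b +394.737ms=1b
Σ=3b of 3 (152bpm 3/4) — PASS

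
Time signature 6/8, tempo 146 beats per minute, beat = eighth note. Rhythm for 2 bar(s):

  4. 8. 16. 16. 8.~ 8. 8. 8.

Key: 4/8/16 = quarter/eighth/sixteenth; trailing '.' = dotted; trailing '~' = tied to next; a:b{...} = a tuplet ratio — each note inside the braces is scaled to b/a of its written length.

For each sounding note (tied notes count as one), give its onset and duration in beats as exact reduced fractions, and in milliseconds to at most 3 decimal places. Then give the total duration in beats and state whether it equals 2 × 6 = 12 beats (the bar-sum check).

1) 0.0ms=0b +1232.877ms=3b
2) 1232.877ms=3b +616.438ms=3/2b
3) 1849.315ms=9/2b +308.219ms=3/4b
4) 2157.534ms=21/4b +308.219ms=3/4b
5) 2465.753ms=6b +1232.877ms=3b
6) 3698.63ms=9b +616.438ms=3/2b
7) 4315.068ms=21/2b +616.438ms=3/2b
Σ=12b of 12 (146bpm 6/8) — PASS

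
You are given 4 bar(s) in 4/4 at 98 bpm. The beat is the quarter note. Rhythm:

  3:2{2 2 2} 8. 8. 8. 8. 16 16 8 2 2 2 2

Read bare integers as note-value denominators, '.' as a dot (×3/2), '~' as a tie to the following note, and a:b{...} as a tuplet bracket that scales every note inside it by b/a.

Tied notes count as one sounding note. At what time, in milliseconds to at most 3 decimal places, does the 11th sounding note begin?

1. 0.0ms @ 0 + 816.327ms (4/3)
2. 816.327ms @ 4/3 + 816.327ms (4/3)
3. 1632.653ms @ 8/3 + 816.327ms (4/3)
4. 2448.98ms @ 4 + 459.184ms (3/4)
5. 2908.163ms @ 19/4 + 459.184ms (3/4)
6. 3367.347ms @ 11/2 + 459.184ms (3/4)
7. 3826.531ms @ 25/4 + 459.184ms (3/4)
8. 4285.714ms @ 7 + 153.061ms (1/4)
9. 4438.776ms @ 29/4 + 153.061ms (1/4)
10. 4591.837ms @ 15/2 + 306.122ms (1/2)
11. 4897.959ms @ 8 + 1224.49ms (2)
12. 6122.449ms @ 10 + 1224.49ms (2)
13. 7346.939ms @ 12 + 1224.49ms (2)
14. 8571.429ms @ 14 + 1224.49ms (2)

note 11 onset = 8b = 4897.959ms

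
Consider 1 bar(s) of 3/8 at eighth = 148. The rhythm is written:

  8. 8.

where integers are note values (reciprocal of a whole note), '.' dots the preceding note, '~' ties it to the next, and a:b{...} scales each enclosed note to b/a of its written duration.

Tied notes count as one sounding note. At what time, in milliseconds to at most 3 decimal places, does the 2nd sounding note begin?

1. 0.0ms @ 0 + 608.108ms (3/2)
2. 608.108ms @ 3/2 + 608.108ms (3/2)

note 2 onset = 3/2b = 608.108ms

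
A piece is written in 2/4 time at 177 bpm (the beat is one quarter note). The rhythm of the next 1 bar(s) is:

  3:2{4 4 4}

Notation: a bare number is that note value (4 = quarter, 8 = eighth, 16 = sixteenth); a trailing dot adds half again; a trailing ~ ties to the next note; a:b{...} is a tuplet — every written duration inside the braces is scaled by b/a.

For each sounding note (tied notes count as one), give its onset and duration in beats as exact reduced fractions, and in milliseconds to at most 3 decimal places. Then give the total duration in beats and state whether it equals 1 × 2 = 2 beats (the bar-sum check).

1) 0.0ms=0b +225.989ms=2/3b
2) 225.989ms=2/3b +225.989ms=2/3b
3) 451.977ms=4/3b +225.989ms=2/3b
Σ=2b of 2 (177bpm 2/4) — PASS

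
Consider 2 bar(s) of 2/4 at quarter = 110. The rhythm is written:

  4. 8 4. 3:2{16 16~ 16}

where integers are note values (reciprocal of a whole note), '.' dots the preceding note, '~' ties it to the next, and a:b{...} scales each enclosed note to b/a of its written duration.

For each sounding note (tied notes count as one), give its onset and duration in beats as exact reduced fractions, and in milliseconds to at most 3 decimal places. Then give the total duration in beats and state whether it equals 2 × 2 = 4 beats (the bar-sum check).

1) 0.0ms=0b +818.182ms=3/2b
2) 818.182ms=3/2b +272.727ms=1/2b
3) 1090.909ms=2b +818.182ms=3/2b
4) 1909.091ms=7/2b +90.909ms=1/6b
5) 2000.0ms=11/3b +181.818ms=1/3b
Σ=4b of 4 (110bpm 2/4) — PASS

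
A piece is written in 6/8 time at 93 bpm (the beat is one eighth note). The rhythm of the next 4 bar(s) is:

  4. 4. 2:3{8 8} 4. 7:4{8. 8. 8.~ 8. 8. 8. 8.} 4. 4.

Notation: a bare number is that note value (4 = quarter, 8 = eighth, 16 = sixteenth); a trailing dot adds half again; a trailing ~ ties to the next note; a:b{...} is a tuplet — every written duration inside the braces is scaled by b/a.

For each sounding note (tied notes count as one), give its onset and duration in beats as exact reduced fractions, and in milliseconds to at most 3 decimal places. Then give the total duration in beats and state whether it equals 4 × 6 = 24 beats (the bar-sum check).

1) 0.0ms=0b +1935.484ms=3b
2) 1935.484ms=3b +1935.484ms=3b
3) 3870.968ms=6b +967.742ms=3/2b
4) 4838.71ms=15/2b +967.742ms=3/2b
5) 5806.452ms=9b +1935.484ms=3b
6) 7741.935ms=12b +552.995ms=6/7b
7) 8294.931ms=90/7b +552.995ms=6/7b
8) 8847.926ms=96/7b +1105.991ms=12/7b
9) 9953.917ms=108/7b +552.995ms=6/7b
10) 10506.912ms=114/7b +552.995ms=6/7b
11) 11059.908ms=120/7b +552.995ms=6/7b
12) 11612.903ms=18b +1935.484ms=3b
13) 13548.387ms=21b +1935.484ms=3b
Σ=24b of 24 (93bpm 6/8) — PASS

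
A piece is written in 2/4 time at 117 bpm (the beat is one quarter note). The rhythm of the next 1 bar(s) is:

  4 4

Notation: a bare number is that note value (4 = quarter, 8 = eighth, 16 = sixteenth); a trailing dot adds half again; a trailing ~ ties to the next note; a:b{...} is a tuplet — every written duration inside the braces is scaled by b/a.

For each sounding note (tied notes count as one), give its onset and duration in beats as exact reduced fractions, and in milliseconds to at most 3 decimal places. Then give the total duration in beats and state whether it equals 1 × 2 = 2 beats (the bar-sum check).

1) 0.0ms=0b +512.821ms=1b
2) 512.821ms=1b +512.821ms=1b
Σ=2b of 2 (117bpm 2/4) — PASS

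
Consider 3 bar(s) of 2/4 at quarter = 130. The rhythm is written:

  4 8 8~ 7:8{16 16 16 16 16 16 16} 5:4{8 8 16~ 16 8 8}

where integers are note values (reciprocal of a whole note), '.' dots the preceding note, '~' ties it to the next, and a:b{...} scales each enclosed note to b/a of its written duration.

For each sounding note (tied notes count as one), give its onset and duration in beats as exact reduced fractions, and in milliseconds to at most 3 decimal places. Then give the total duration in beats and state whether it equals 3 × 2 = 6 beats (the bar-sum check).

1) 0.0ms=0b +461.538ms=1b
2) 461.538ms=1b +230.769ms=1/2b
3) 692.308ms=3/2b +362.637ms=11/14b
4) 1054.945ms=16/7b +131.868ms=2/7b
5) 1186.813ms=18/7b +131.868ms=2/7b
6) 1318.681ms=20/7b +131.868ms=2/7b
7) 1450.549ms=22/7b +131.868ms=2/7b
8) 1582.418ms=24/7b +131.868ms=2/7b
9) 1714.286ms=26/7b +131.868ms=2/7b
10) 1846.154ms=4b +184.615ms=2/5b
11) 2030.769ms=22/5b +184.615ms=2/5b
12) 2215.385ms=24/5b +184.615ms=2/5b
13) 2400.0ms=26/5b +184.615ms=2/5b
14) 2584.615ms=28/5b +184.615ms=2/5b
Σ=6b of 6 (130bpm 2/4) — PASS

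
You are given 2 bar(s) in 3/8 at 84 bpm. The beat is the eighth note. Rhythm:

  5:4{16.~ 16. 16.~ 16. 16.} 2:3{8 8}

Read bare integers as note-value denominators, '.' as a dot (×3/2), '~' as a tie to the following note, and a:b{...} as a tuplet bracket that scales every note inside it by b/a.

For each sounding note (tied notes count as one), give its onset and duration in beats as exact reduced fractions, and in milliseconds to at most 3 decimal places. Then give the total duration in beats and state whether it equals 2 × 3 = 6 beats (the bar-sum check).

1) 0.0ms=0b +857.143ms=6/5b
2) 857.143ms=6/5b +857.143ms=6/5b
3) 1714.286ms=12/5b +428.571ms=3/5b
4) 2142.857ms=3b +1071.429ms=3/2b
5) 3214.286ms=9/2b +1071.429ms=3/2b
Σ=6b of 6 (84bpm 3/8) — PASS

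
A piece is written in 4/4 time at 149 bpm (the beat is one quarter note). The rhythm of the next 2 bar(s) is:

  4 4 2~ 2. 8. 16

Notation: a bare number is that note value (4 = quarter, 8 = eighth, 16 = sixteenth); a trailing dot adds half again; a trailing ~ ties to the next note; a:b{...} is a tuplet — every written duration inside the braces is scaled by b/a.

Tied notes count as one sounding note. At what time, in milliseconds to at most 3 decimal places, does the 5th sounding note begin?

note 5 onset = 31/4b = 3120.805ms

1. 0.0ms @ 0 + 402.685ms (1)
2. 402.685ms @ 1 + 402.685ms (1)
3. 805.369ms @ 2 + 2013.423ms (5)
4. 2818.792ms @ 7 + 302.013ms (3/4)
5. 3120.805ms @ 31/4 + 100.671ms (1/4)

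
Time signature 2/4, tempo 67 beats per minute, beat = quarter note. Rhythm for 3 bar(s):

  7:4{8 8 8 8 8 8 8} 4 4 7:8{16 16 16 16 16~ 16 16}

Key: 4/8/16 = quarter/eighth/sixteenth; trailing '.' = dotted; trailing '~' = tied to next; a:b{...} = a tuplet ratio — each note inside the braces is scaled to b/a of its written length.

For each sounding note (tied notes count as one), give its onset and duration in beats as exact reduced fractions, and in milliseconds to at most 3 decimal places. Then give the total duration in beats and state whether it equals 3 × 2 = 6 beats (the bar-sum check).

1) 0.0ms=0b +255.864ms=2/7b
2) 255.864ms=2/7b +255.864ms=2/7b
3) 511.727ms=4/7b +255.864ms=2/7b
4) 767.591ms=6/7b +255.864ms=2/7b
5) 1023.454ms=8/7b +255.864ms=2/7b
6) 1279.318ms=10/7b +255.864ms=2/7b
7) 1535.181ms=12/7b +255.864ms=2/7b
8) 1791.045ms=2b +895.522ms=1b
9) 2686.567ms=3b +895.522ms=1b
10) 3582.09ms=4b +255.864ms=2/7b
11) 3837.953ms=30/7b +255.864ms=2/7b
12) 4093.817ms=32/7b +255.864ms=2/7b
13) 4349.68ms=34/7b +255.864ms=2/7b
14) 4605.544ms=36/7b +511.727ms=4/7b
15) 5117.271ms=40/7b +255.864ms=2/7b
Σ=6b of 6 (67bpm 2/4) — PASS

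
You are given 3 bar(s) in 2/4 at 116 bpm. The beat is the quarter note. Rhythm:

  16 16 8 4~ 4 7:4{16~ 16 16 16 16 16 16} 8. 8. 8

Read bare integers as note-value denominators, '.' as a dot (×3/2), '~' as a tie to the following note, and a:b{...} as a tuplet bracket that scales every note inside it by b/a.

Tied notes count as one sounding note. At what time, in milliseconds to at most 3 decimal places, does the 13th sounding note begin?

note 13 onset = 11/2b = 2844.828ms

1. 0.0ms @ 0 + 129.31ms (1/4)
2. 129.31ms @ 1/4 + 129.31ms (1/4)
3. 258.621ms @ 1/2 + 258.621ms (1/2)
4. 517.241ms @ 1 + 1034.483ms (2)
5. 1551.724ms @ 3 + 147.783ms (2/7)
6. 1699.507ms @ 23/7 + 73.892ms (1/7)
7. 1773.399ms @ 24/7 + 73.892ms (1/7)
8. 1847.291ms @ 25/7 + 73.892ms (1/7)
9. 1921.182ms @ 26/7 + 73.892ms (1/7)
10. 1995.074ms @ 27/7 + 73.892ms (1/7)
11. 2068.966ms @ 4 + 387.931ms (3/4)
12. 2456.897ms @ 19/4 + 387.931ms (3/4)
13. 2844.828ms @ 11/2 + 258.621ms (1/2)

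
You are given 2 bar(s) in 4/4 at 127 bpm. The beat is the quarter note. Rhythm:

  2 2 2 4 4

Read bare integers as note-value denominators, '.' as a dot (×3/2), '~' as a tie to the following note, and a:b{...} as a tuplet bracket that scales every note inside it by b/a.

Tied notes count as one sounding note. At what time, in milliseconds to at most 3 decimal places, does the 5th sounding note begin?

1. 0.0ms @ 0 + 944.882ms (2)
2. 944.882ms @ 2 + 944.882ms (2)
3. 1889.764ms @ 4 + 944.882ms (2)
4. 2834.646ms @ 6 + 472.441ms (1)
5. 3307.087ms @ 7 + 472.441ms (1)

note 5 onset = 7b = 3307.087ms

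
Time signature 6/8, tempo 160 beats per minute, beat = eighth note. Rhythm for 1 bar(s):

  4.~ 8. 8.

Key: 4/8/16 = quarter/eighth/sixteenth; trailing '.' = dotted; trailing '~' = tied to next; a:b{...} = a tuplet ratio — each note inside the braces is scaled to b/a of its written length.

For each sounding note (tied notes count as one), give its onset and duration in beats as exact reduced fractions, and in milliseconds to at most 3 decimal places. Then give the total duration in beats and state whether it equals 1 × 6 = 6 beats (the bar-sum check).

1) 0.0ms=0b +1687.5ms=9/2b
2) 1687.5ms=9/2b +562.5ms=3/2b
Σ=6b of 6 (160bpm 6/8) — PASS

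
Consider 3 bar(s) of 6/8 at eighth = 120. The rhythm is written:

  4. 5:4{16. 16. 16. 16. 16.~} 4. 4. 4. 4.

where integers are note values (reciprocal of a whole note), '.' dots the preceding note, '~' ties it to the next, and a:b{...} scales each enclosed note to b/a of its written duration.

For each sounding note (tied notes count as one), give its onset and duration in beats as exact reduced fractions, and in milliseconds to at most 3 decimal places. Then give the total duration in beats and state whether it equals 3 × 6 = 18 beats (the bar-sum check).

1) 0.0ms=0b +1500.0ms=3b
2) 1500.0ms=3b +300.0ms=3/5b
3) 1800.0ms=18/5b +300.0ms=3/5b
4) 2100.0ms=21/5b +300.0ms=3/5b
5) 2400.0ms=24/5b +300.0ms=3/5b
6) 2700.0ms=27/5b +1800.0ms=18/5b
7) 4500.0ms=9b +1500.0ms=3b
8) 6000.0ms=12b +1500.0ms=3b
9) 7500.0ms=15b +1500.0ms=3b
Σ=18b of 18 (120bpm 6/8) — PASS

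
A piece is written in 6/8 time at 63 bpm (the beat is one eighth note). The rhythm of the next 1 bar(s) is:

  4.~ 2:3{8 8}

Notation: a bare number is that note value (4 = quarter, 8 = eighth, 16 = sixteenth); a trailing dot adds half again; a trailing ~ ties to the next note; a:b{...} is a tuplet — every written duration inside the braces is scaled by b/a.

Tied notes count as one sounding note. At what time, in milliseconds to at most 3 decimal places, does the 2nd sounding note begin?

note 2 onset = 9/2b = 4285.714ms

1. 0.0ms @ 0 + 4285.714ms (9/2)
2. 4285.714ms @ 9/2 + 1428.571ms (3/2)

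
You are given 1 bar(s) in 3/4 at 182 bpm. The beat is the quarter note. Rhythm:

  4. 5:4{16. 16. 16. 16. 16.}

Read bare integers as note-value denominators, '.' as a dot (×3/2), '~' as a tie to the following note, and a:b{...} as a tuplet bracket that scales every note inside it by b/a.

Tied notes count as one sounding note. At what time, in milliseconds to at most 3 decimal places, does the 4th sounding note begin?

1. 0.0ms @ 0 + 494.505ms (3/2)
2. 494.505ms @ 3/2 + 98.901ms (3/10)
3. 593.407ms @ 9/5 + 98.901ms (3/10)
4. 692.308ms @ 21/10 + 98.901ms (3/10)
5. 791.209ms @ 12/5 + 98.901ms (3/10)
6. 890.11ms @ 27/10 + 98.901ms (3/10)

note 4 onset = 21/10b = 692.308ms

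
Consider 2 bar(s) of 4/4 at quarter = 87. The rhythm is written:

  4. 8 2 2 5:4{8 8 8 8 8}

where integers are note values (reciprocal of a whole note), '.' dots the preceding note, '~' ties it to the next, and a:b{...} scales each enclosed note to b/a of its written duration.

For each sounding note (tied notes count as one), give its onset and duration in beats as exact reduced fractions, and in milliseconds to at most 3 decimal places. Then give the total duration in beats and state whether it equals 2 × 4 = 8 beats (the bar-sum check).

1) 0.0ms=0b +1034.483ms=3/2b
2) 1034.483ms=3/2b +344.828ms=1/2b
3) 1379.31ms=2b +1379.31ms=2b
4) 2758.621ms=4b +1379.31ms=2b
5) 4137.931ms=6b +275.862ms=2/5b
6) 4413.793ms=32/5b +275.862ms=2/5b
7) 4689.655ms=34/5b +275.862ms=2/5b
8) 4965.517ms=36/5b +275.862ms=2/5b
9) 5241.379ms=38/5b +275.862ms=2/5b
Σ=8b of 8 (87bpm 4/4) — PASS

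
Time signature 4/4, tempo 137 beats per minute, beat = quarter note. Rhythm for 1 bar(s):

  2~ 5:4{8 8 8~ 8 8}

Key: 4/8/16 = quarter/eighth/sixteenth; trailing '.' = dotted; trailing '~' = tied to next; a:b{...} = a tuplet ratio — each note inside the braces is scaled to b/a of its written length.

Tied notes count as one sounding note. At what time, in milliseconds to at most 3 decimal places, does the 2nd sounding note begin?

note 2 onset = 12/5b = 1051.095ms

1. 0.0ms @ 0 + 1051.095ms (12/5)
2. 1051.095ms @ 12/5 + 175.182ms (2/5)
3. 1226.277ms @ 14/5 + 350.365ms (4/5)
4. 1576.642ms @ 18/5 + 175.182ms (2/5)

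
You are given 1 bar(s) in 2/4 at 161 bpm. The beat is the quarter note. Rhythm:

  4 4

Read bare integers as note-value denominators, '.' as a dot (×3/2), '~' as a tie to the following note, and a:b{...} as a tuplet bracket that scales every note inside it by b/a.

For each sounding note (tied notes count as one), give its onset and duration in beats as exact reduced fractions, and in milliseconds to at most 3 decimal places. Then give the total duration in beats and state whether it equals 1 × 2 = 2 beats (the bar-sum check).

1) 0.0ms=0b +372.671ms=1b
2) 372.671ms=1b +372.671ms=1b
Σ=2b of 2 (161bpm 2/4) — PASS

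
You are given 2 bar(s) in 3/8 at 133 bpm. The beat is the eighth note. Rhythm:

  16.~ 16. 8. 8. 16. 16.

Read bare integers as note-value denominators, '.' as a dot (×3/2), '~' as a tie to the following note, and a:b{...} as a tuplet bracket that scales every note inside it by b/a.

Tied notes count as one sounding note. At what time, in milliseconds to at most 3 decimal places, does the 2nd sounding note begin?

1. 0.0ms @ 0 + 676.692ms (3/2)
2. 676.692ms @ 3/2 + 676.692ms (3/2)
3. 1353.383ms @ 3 + 676.692ms (3/2)
4. 2030.075ms @ 9/2 + 338.346ms (3/4)
5. 2368.421ms @ 21/4 + 338.346ms (3/4)

note 2 onset = 3/2b = 676.692ms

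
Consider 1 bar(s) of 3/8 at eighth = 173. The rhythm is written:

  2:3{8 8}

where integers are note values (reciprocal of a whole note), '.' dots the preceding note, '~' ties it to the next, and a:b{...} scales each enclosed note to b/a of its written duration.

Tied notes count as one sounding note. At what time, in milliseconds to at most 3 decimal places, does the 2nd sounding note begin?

1. 0.0ms @ 0 + 520.231ms (3/2)
2. 520.231ms @ 3/2 + 520.231ms (3/2)

note 2 onset = 3/2b = 520.231ms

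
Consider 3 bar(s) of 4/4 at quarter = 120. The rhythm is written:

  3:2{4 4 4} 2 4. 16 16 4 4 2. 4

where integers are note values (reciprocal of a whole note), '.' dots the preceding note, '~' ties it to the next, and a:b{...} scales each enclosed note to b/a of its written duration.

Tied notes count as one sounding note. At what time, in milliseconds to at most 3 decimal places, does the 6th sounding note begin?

note 6 onset = 11/2b = 2750.0ms

1. 0.0ms @ 0 + 333.333ms (2/3)
2. 333.333ms @ 2/3 + 333.333ms (2/3)
3. 666.667ms @ 4/3 + 333.333ms (2/3)
4. 1000.0ms @ 2 + 1000.0ms (2)
5. 2000.0ms @ 4 + 750.0ms (3/2)
6. 2750.0ms @ 11/2 + 125.0ms (1/4)
7. 2875.0ms @ 23/4 + 125.0ms (1/4)
8. 3000.0ms @ 6 + 500.0ms (1)
9. 3500.0ms @ 7 + 500.0ms (1)
10. 4000.0ms @ 8 + 1500.0ms (3)
11. 5500.0ms @ 11 + 500.0ms (1)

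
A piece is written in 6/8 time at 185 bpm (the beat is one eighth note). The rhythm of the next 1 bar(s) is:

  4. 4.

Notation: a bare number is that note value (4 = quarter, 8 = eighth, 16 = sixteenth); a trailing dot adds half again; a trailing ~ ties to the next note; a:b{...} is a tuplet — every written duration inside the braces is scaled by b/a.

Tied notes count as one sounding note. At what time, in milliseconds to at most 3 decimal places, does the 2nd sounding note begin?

note 2 onset = 3b = 972.973ms

1. 0.0ms @ 0 + 972.973ms (3)
2. 972.973ms @ 3 + 972.973ms (3)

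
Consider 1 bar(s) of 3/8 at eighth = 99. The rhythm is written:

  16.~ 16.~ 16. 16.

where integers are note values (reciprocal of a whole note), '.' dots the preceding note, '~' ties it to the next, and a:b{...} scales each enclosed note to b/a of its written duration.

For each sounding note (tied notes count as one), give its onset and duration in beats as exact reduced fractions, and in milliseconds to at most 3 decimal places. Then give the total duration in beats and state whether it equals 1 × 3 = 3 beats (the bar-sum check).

1) 0.0ms=0b +1363.636ms=9/4b
2) 1363.636ms=9/4b +454.545ms=3/4b
Σ=3b of 3 (99bpm 3/8) — PASS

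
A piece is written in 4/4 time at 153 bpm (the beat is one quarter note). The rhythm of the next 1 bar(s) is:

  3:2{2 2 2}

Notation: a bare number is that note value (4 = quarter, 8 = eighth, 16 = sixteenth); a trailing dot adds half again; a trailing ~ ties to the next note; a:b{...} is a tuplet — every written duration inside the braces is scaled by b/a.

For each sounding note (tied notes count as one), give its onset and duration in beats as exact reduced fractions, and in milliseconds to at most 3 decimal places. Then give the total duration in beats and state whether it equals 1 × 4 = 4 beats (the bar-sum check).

1) 0.0ms=0b +522.876ms=4/3b
2) 522.876ms=4/3b +522.876ms=4/3b
3) 1045.752ms=8/3b +522.876ms=4/3b
Σ=4b of 4 (153bpm 4/4) — PASS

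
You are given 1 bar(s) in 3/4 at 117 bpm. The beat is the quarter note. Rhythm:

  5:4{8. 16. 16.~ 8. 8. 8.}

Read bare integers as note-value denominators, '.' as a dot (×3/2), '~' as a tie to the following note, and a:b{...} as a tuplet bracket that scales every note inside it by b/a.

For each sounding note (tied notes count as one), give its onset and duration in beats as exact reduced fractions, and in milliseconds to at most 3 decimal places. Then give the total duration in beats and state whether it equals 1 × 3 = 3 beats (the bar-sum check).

1) 0.0ms=0b +307.692ms=3/5b
2) 307.692ms=3/5b +153.846ms=3/10b
3) 461.538ms=9/10b +461.538ms=9/10b
4) 923.077ms=9/5b +307.692ms=3/5b
5) 1230.769ms=12/5b +307.692ms=3/5b
Σ=3b of 3 (117bpm 3/4) — PASS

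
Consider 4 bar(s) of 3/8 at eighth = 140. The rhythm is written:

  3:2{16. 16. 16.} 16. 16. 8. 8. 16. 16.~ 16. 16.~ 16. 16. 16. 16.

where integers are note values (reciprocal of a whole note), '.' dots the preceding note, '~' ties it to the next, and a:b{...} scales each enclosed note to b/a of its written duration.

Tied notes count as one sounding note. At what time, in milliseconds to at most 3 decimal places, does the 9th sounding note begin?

note 9 onset = 27/4b = 2892.857ms

1. 0.0ms @ 0 + 214.286ms (1/2)
2. 214.286ms @ 1/2 + 214.286ms (1/2)
3. 428.571ms @ 1 + 214.286ms (1/2)
4. 642.857ms @ 3/2 + 321.429ms (3/4)
5. 964.286ms @ 9/4 + 321.429ms (3/4)
6. 1285.714ms @ 3 + 642.857ms (3/2)
7. 1928.571ms @ 9/2 + 642.857ms (3/2)
8. 2571.429ms @ 6 + 321.429ms (3/4)
9. 2892.857ms @ 27/4 + 642.857ms (3/2)
10. 3535.714ms @ 33/4 + 642.857ms (3/2)
11. 4178.571ms @ 39/4 + 321.429ms (3/4)
12. 4500.0ms @ 21/2 + 321.429ms (3/4)
13. 4821.429ms @ 45/4 + 321.429ms (3/4)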